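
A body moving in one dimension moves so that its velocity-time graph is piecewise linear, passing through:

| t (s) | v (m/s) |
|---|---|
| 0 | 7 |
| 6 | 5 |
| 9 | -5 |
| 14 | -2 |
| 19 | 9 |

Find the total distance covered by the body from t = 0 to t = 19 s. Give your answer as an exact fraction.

Distance (not displacement) is the total path length: add the absolute areas under v-t.
0–6 s: |½(7 + 5)(6)| = 36 m
6–9 s: v = 0 at t = 7.5 s; triangle areas 3.75 + 3.75 = 7.5 m
9–14 s: |½(-5 + -2)(5)| = 17.5 m
14–19 s: v = 0 at t = 164/11 s; triangle areas 10/11 + 405/22 = 425/22 m
Total distance = 1767/22 m

1767/22 m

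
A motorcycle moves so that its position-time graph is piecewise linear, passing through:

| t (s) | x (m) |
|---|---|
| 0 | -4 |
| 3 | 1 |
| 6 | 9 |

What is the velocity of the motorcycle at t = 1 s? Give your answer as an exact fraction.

5/3 m/s

Velocity is the slope of the x-t graph on 0–3 s: (1 − -4)/(3 − 0) = 5/3 m/s.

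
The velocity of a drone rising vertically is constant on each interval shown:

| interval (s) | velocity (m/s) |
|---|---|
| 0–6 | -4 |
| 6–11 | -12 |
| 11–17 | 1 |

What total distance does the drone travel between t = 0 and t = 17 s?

Distance (not displacement) is the total path length: add the absolute areas under v-t.
0–6 s: |-4| × 6 = 24 m
6–11 s: |-12| × 5 = 60 m
11–17 s: |1| × 6 = 6 m
Total distance = 90 m

90 m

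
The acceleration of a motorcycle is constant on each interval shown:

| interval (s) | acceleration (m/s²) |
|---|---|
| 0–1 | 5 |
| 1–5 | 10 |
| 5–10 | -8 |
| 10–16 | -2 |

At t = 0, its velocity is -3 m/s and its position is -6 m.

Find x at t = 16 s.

On each constant-a segment, Δv = aΔt and Δx = v₀Δt + ½aΔt²; chain segment to segment.
0–1 s: v starts -3 m/s; Δx = -3·1 + ½·5·1² = -0.5 m; v ends 2 m/s.
1–5 s: v starts 2 m/s; Δx = 2·4 + ½·10·4² = 88 m; v ends 42 m/s.
5–10 s: v starts 42 m/s; Δx = 42·5 + ½·-8·5² = 110 m; v ends 2 m/s.
10–16 s: v starts 2 m/s; Δx = 2·6 + ½·-2·6² = -24 m; v ends -10 m/s.
x(16) = -6 + Σ Δx = 167.5 m.

167.5 m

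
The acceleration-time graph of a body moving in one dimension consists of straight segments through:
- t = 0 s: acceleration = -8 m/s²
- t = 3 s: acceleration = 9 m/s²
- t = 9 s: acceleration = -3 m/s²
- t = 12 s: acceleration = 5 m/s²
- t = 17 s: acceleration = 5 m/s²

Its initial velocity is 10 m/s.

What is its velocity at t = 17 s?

Δv equals the area under the a-t graph; then v = v₀ + Δv.
0–3 s: ½(-8 + 9)(3) = 1.5 m/s
3–9 s: ½(9 + -3)(6) = 18 m/s
9–12 s: ½(-3 + 5)(3) = 3 m/s
12–17 s: 5 × 5 = 25 m/s
Δv = 47.5 m/s, so v(17) = 10 + (47.5) = 57.5 m/s.

57.5 m/s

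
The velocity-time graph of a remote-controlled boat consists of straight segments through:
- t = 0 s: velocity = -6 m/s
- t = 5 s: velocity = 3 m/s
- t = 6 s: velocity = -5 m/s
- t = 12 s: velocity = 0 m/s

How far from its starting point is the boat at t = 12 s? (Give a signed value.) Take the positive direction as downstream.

-23.5 m

Displacement is the signed area under the v-t curve.
0–5 s: ½(-6 + 3)(5) = -7.5 m
5–6 s: ½(3 + -5)(1) = -1 m
6–12 s: ½(-5 + 0)(6) = -15 m
Net displacement = -23.5 m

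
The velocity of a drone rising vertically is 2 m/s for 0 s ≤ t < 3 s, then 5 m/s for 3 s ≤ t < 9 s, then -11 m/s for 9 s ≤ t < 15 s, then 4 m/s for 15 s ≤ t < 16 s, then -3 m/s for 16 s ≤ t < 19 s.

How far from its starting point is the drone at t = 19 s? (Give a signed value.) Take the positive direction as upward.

-35 m

Displacement is the signed area under the v-t curve.
0–3 s: 2 × 3 = 6 m
3–9 s: 5 × 6 = 30 m
9–15 s: -11 × 6 = -66 m
15–16 s: 4 × 1 = 4 m
16–19 s: -3 × 3 = -9 m
Net displacement = -35 m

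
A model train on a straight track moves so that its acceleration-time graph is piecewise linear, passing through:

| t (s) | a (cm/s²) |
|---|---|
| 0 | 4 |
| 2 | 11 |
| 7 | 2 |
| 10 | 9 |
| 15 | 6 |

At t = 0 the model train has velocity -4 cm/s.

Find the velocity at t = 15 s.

Δv equals the area under the a-t graph; then v = v₀ + Δv.
0–2 s: ½(4 + 11)(2) = 15 cm/s
2–7 s: ½(11 + 2)(5) = 32.5 cm/s
7–10 s: ½(2 + 9)(3) = 16.5 cm/s
10–15 s: ½(9 + 6)(5) = 37.5 cm/s
Δv = 101.5 cm/s, so v(15) = -4 + (101.5) = 97.5 cm/s.

97.5 cm/s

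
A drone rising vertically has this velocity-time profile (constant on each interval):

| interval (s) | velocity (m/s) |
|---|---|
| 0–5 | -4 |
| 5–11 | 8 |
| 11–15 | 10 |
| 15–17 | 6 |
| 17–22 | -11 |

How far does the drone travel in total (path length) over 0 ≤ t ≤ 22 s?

Distance (not displacement) is the total path length: add the absolute areas under v-t.
0–5 s: |-4| × 5 = 20 m
5–11 s: |8| × 6 = 48 m
11–15 s: |10| × 4 = 40 m
15–17 s: |6| × 2 = 12 m
17–22 s: |-11| × 5 = 55 m
Total distance = 175 m

175 m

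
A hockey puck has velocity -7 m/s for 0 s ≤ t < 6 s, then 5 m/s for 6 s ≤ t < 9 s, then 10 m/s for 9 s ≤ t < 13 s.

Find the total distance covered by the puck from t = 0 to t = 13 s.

Distance (not displacement) is the total path length: add the absolute areas under v-t.
0–6 s: |-7| × 6 = 42 m
6–9 s: |5| × 3 = 15 m
9–13 s: |10| × 4 = 40 m
Total distance = 97 m

97 m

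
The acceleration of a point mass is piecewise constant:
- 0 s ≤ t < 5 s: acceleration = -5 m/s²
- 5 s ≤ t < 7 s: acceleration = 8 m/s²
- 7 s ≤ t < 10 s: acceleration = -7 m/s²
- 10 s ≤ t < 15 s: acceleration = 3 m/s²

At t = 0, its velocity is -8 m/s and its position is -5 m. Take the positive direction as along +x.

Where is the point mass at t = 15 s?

-392.5 m

On each constant-a segment, Δv = aΔt and Δx = v₀Δt + ½aΔt²; chain segment to segment.
0–5 s: v starts -8 m/s; Δx = -8·5 + ½·-5·5² = -102.5 m; v ends -33 m/s.
5–7 s: v starts -33 m/s; Δx = -33·2 + ½·8·2² = -50 m; v ends -17 m/s.
7–10 s: v starts -17 m/s; Δx = -17·3 + ½·-7·3² = -82.5 m; v ends -38 m/s.
10–15 s: v starts -38 m/s; Δx = -38·5 + ½·3·5² = -152.5 m; v ends -23 m/s.
x(15) = -5 + Σ Δx = -392.5 m.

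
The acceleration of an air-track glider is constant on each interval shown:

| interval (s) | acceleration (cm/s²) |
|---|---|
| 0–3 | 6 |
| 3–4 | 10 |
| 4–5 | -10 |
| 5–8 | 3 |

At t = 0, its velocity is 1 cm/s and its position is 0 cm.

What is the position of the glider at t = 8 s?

On each constant-a segment, Δv = aΔt and Δx = v₀Δt + ½aΔt²; chain segment to segment.
0–3 s: v starts 1 cm/s; Δx = 1·3 + ½·6·3² = 30 cm; v ends 19 cm/s.
3–4 s: v starts 19 cm/s; Δx = 19·1 + ½·10·1² = 24 cm; v ends 29 cm/s.
4–5 s: v starts 29 cm/s; Δx = 29·1 + ½·-10·1² = 24 cm; v ends 19 cm/s.
5–8 s: v starts 19 cm/s; Δx = 19·3 + ½·3·3² = 70.5 cm; v ends 28 cm/s.
x(8) = 0 + Σ Δx = 148.5 cm.

148.5 cm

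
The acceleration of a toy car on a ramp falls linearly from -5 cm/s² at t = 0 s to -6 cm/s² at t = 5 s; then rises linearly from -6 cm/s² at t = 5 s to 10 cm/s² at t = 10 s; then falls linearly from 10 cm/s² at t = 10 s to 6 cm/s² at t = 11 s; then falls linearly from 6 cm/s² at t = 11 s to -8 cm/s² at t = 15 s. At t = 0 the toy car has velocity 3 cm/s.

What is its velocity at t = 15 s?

Δv equals the area under the a-t graph; then v = v₀ + Δv.
0–5 s: ½(-5 + -6)(5) = -27.5 cm/s
5–10 s: ½(-6 + 10)(5) = 10 cm/s
10–11 s: ½(10 + 6)(1) = 8 cm/s
11–15 s: ½(6 + -8)(4) = -4 cm/s
Δv = -13.5 cm/s, so v(15) = 3 + (-13.5) = -10.5 cm/s.

-10.5 cm/s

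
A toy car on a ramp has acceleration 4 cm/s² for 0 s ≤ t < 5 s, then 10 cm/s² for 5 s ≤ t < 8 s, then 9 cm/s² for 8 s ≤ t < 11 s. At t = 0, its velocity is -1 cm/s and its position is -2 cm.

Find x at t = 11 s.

On each constant-a segment, Δv = aΔt and Δx = v₀Δt + ½aΔt²; chain segment to segment.
0–5 s: v starts -1 cm/s; Δx = -1·5 + ½·4·5² = 45 cm; v ends 19 cm/s.
5–8 s: v starts 19 cm/s; Δx = 19·3 + ½·10·3² = 102 cm; v ends 49 cm/s.
8–11 s: v starts 49 cm/s; Δx = 49·3 + ½·9·3² = 187.5 cm; v ends 76 cm/s.
x(11) = -2 + Σ Δx = 332.5 cm.

332.5 cm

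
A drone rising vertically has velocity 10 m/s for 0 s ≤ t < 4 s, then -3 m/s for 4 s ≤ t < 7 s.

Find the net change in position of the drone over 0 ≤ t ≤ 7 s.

31 m

Displacement is the signed area under the v-t curve.
0–4 s: 10 × 4 = 40 m
4–7 s: -3 × 3 = -9 m
Net displacement = 31 m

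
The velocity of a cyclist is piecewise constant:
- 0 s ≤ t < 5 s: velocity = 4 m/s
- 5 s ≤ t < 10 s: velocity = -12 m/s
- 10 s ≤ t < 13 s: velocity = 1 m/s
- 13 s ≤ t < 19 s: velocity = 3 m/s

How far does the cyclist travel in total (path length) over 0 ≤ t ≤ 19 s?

Total distance travelled is ∫|v| dt — sum the magnitudes of each area piece.
0–5 s: |4| × 5 = 20 m
5–10 s: |-12| × 5 = 60 m
10–13 s: |1| × 3 = 3 m
13–19 s: |3| × 6 = 18 m
Total distance = 101 m

101 m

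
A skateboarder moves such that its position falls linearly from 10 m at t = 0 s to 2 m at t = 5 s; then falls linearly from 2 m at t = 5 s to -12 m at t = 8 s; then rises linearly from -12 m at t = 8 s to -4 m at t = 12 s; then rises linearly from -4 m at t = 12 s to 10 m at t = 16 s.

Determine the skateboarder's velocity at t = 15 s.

3.5 m/s

Velocity is the slope of the x-t graph on 12–16 s: (10 − -4)/(16 − 12) = 3.5 m/s.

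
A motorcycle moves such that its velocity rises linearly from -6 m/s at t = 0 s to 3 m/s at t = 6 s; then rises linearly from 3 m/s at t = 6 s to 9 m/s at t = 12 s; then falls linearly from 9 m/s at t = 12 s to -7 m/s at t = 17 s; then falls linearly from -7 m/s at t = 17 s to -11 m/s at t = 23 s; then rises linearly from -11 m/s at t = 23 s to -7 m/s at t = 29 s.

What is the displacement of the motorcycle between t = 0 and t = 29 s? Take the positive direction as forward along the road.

Net displacement equals the area under the velocity-time graph (areas below the axis count negative).
0–6 s: ½(-6 + 3)(6) = -9 m
6–12 s: ½(3 + 9)(6) = 36 m
12–17 s: ½(9 + -7)(5) = 5 m
17–23 s: ½(-7 + -11)(6) = -54 m
23–29 s: ½(-11 + -7)(6) = -54 m
Net displacement = -76 m

-76 m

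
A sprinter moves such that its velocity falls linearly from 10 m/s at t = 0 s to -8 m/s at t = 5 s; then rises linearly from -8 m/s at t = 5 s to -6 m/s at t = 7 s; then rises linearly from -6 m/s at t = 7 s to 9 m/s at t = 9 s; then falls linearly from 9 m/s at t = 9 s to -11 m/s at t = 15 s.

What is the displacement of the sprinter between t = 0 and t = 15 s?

Displacement is the signed area under the v-t curve.
0–5 s: ½(10 + -8)(5) = 5 m
5–7 s: ½(-8 + -6)(2) = -14 m
7–9 s: ½(-6 + 9)(2) = 3 m
9–15 s: ½(9 + -11)(6) = -6 m
Net displacement = -12 m

-12 m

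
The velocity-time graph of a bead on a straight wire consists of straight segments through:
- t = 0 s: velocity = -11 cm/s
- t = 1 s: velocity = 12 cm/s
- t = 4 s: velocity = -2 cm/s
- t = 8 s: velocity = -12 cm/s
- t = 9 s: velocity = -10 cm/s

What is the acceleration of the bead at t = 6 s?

-2.5 cm/s²

Acceleration is the slope of the v-t graph on 4–8 s: (-12 − -2)/(8 − 4) = -2.5 cm/s².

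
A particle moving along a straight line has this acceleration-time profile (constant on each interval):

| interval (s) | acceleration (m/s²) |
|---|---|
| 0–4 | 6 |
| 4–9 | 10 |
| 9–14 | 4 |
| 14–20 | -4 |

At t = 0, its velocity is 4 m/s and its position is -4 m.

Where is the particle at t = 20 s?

1281 m

On each constant-a segment, Δv = aΔt and Δx = v₀Δt + ½aΔt²; chain segment to segment.
0–4 s: v starts 4 m/s; Δx = 4·4 + ½·6·4² = 64 m; v ends 28 m/s.
4–9 s: v starts 28 m/s; Δx = 28·5 + ½·10·5² = 265 m; v ends 78 m/s.
9–14 s: v starts 78 m/s; Δx = 78·5 + ½·4·5² = 440 m; v ends 98 m/s.
14–20 s: v starts 98 m/s; Δx = 98·6 + ½·-4·6² = 516 m; v ends 74 m/s.
x(20) = -4 + Σ Δx = 1281 m.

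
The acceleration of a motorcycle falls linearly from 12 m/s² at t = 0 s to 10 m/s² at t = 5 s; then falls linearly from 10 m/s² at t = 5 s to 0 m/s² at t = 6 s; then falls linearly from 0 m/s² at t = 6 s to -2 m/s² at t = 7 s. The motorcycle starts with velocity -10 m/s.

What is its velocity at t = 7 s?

Δv equals the area under the a-t graph; then v = v₀ + Δv.
0–5 s: ½(12 + 10)(5) = 55 m/s
5–6 s: ½(10 + 0)(1) = 5 m/s
6–7 s: ½(0 + -2)(1) = -1 m/s
Δv = 59 m/s, so v(7) = -10 + (59) = 49 m/s.

49 m/s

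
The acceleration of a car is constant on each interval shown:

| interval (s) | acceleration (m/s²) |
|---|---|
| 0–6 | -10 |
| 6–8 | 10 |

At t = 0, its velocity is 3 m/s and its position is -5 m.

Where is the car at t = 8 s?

-261 m

On each constant-a segment, Δv = aΔt and Δx = v₀Δt + ½aΔt²; chain segment to segment.
0–6 s: v starts 3 m/s; Δx = 3·6 + ½·-10·6² = -162 m; v ends -57 m/s.
6–8 s: v starts -57 m/s; Δx = -57·2 + ½·10·2² = -94 m; v ends -37 m/s.
x(8) = -5 + Σ Δx = -261 m.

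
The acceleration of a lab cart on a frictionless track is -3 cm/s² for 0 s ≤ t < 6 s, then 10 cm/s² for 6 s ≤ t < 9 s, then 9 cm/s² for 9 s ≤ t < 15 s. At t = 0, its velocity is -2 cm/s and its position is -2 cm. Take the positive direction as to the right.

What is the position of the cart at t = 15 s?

139 cm

On each constant-a segment, Δv = aΔt and Δx = v₀Δt + ½aΔt²; chain segment to segment.
0–6 s: v starts -2 cm/s; Δx = -2·6 + ½·-3·6² = -66 cm; v ends -20 cm/s.
6–9 s: v starts -20 cm/s; Δx = -20·3 + ½·10·3² = -15 cm; v ends 10 cm/s.
9–15 s: v starts 10 cm/s; Δx = 10·6 + ½·9·6² = 222 cm; v ends 64 cm/s.
x(15) = -2 + Σ Δx = 139 cm.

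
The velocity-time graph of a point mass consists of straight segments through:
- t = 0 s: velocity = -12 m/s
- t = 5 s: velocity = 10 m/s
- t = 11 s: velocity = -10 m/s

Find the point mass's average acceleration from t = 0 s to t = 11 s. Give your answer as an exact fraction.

Average acceleration = Δv/Δt = (-10 − -12)/(11 − 0) = 2/11 m/s².

2/11 m/s²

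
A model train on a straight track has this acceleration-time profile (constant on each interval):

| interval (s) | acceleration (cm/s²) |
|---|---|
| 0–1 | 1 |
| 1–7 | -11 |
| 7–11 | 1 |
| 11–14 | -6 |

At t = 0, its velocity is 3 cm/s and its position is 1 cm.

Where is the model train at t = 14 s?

-610.5 cm

On each constant-a segment, Δv = aΔt and Δx = v₀Δt + ½aΔt²; chain segment to segment.
0–1 s: v starts 3 cm/s; Δx = 3·1 + ½·1·1² = 3.5 cm; v ends 4 cm/s.
1–7 s: v starts 4 cm/s; Δx = 4·6 + ½·-11·6² = -174 cm; v ends -62 cm/s.
7–11 s: v starts -62 cm/s; Δx = -62·4 + ½·1·4² = -240 cm; v ends -58 cm/s.
11–14 s: v starts -58 cm/s; Δx = -58·3 + ½·-6·3² = -201 cm; v ends -76 cm/s.
x(14) = 1 + Σ Δx = -610.5 cm.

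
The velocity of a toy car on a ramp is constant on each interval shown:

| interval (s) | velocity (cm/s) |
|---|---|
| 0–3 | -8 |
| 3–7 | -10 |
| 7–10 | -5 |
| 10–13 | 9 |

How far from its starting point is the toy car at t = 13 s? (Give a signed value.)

Net displacement equals the area under the velocity-time graph (areas below the axis count negative).
0–3 s: -8 × 3 = -24 cm
3–7 s: -10 × 4 = -40 cm
7–10 s: -5 × 3 = -15 cm
10–13 s: 9 × 3 = 27 cm
Net displacement = -52 cm

-52 cm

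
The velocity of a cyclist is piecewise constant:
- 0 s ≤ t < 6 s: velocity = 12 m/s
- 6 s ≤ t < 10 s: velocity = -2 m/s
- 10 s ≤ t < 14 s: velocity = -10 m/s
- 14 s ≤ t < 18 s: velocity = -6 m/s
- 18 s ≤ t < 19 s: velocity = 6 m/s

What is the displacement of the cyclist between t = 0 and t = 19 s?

6 m

Net displacement equals the area under the velocity-time graph (areas below the axis count negative).
0–6 s: 12 × 6 = 72 m
6–10 s: -2 × 4 = -8 m
10–14 s: -10 × 4 = -40 m
14–18 s: -6 × 4 = -24 m
18–19 s: 6 × 1 = 6 m
Net displacement = 6 m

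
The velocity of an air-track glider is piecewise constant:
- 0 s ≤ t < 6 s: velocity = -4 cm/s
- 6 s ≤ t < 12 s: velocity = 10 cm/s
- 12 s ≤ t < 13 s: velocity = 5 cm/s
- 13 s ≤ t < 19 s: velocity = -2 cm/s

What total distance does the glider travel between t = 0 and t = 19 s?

101 cm

Total distance travelled is ∫|v| dt — sum the magnitudes of each area piece.
0–6 s: |-4| × 6 = 24 cm
6–12 s: |10| × 6 = 60 cm
12–13 s: |5| × 1 = 5 cm
13–19 s: |-2| × 6 = 12 cm
Total distance = 101 cm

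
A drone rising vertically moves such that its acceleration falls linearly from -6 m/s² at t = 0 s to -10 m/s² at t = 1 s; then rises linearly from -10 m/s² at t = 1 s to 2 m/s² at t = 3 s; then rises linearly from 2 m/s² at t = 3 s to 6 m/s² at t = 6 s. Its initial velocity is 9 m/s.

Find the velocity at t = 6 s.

Δv equals the area under the a-t graph; then v = v₀ + Δv.
0–1 s: ½(-6 + -10)(1) = -8 m/s
1–3 s: ½(-10 + 2)(2) = -8 m/s
3–6 s: ½(2 + 6)(3) = 12 m/s
Δv = -4 m/s, so v(6) = 9 + (-4) = 5 m/s.

5 m/s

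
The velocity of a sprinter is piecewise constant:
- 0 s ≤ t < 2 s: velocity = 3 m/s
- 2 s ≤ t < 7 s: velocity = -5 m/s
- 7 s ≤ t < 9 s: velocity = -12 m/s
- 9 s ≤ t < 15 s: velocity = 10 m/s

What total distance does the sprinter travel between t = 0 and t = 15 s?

115 m

Total distance travelled is ∫|v| dt — sum the magnitudes of each area piece.
0–2 s: |3| × 2 = 6 m
2–7 s: |-5| × 5 = 25 m
7–9 s: |-12| × 2 = 24 m
9–15 s: |10| × 6 = 60 m
Total distance = 115 m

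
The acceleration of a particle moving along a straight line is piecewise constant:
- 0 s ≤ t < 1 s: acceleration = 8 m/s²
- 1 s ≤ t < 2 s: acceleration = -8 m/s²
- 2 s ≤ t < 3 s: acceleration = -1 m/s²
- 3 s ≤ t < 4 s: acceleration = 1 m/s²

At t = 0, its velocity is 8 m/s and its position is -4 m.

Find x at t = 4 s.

On each constant-a segment, Δv = aΔt and Δx = v₀Δt + ½aΔt²; chain segment to segment.
0–1 s: v starts 8 m/s; Δx = 8·1 + ½·8·1² = 12 m; v ends 16 m/s.
1–2 s: v starts 16 m/s; Δx = 16·1 + ½·-8·1² = 12 m; v ends 8 m/s.
2–3 s: v starts 8 m/s; Δx = 8·1 + ½·-1·1² = 7.5 m; v ends 7 m/s.
3–4 s: v starts 7 m/s; Δx = 7·1 + ½·1·1² = 7.5 m; v ends 8 m/s.
x(4) = -4 + Σ Δx = 35 m.

35 m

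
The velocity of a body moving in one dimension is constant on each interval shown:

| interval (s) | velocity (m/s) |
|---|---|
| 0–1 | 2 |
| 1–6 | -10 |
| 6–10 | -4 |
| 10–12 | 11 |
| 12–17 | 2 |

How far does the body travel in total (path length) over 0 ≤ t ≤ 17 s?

100 m

Distance (not displacement) is the total path length: add the absolute areas under v-t.
0–1 s: |2| × 1 = 2 m
1–6 s: |-10| × 5 = 50 m
6–10 s: |-4| × 4 = 16 m
10–12 s: |11| × 2 = 22 m
12–17 s: |2| × 5 = 10 m
Total distance = 100 m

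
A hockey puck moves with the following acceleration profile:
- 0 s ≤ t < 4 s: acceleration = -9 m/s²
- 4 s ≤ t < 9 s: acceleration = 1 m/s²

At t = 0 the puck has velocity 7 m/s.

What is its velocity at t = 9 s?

Δv equals the area under the a-t graph; then v = v₀ + Δv.
0–4 s: -9 × 4 = -36 m/s
4–9 s: 1 × 5 = 5 m/s
Δv = -31 m/s, so v(9) = 7 + (-31) = -24 m/s.

-24 m/s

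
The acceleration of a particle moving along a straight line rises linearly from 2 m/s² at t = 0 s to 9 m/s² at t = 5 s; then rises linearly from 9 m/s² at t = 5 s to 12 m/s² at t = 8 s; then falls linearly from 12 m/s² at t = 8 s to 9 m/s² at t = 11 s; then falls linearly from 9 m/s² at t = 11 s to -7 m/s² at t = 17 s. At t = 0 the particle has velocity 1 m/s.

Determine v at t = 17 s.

Δv equals the area under the a-t graph; then v = v₀ + Δv.
0–5 s: ½(2 + 9)(5) = 27.5 m/s
5–8 s: ½(9 + 12)(3) = 31.5 m/s
8–11 s: ½(12 + 9)(3) = 31.5 m/s
11–17 s: ½(9 + -7)(6) = 6 m/s
Δv = 96.5 m/s, so v(17) = 1 + (96.5) = 97.5 m/s.

97.5 m/s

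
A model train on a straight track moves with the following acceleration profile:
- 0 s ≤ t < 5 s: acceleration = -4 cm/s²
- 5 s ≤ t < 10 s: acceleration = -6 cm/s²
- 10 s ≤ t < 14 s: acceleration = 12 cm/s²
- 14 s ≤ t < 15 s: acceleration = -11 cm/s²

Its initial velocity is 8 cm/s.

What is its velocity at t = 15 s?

-5 cm/s

Δv equals the area under the a-t graph; then v = v₀ + Δv.
0–5 s: -4 × 5 = -20 cm/s
5–10 s: -6 × 5 = -30 cm/s
10–14 s: 12 × 4 = 48 cm/s
14–15 s: -11 × 1 = -11 cm/s
Δv = -13 cm/s, so v(15) = 8 + (-13) = -5 cm/s.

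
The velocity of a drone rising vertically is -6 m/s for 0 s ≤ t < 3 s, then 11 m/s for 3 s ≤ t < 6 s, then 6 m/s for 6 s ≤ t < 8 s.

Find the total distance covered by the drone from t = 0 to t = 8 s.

Total distance travelled is ∫|v| dt — sum the magnitudes of each area piece.
0–3 s: |-6| × 3 = 18 m
3–6 s: |11| × 3 = 33 m
6–8 s: |6| × 2 = 12 m
Total distance = 63 m

63 m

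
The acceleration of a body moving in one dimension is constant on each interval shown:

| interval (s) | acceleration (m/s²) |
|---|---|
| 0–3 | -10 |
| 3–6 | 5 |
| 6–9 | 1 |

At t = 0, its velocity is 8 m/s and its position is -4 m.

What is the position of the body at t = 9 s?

-85 m

On each constant-a segment, Δv = aΔt and Δx = v₀Δt + ½aΔt²; chain segment to segment.
0–3 s: v starts 8 m/s; Δx = 8·3 + ½·-10·3² = -21 m; v ends -22 m/s.
3–6 s: v starts -22 m/s; Δx = -22·3 + ½·5·3² = -43.5 m; v ends -7 m/s.
6–9 s: v starts -7 m/s; Δx = -7·3 + ½·1·3² = -16.5 m; v ends -4 m/s.
x(9) = -4 + Σ Δx = -85 m.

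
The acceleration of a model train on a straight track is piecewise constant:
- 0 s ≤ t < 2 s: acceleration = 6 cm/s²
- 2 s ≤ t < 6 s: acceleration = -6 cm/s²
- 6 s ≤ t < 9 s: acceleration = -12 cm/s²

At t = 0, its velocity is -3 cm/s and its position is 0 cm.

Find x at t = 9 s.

On each constant-a segment, Δv = aΔt and Δx = v₀Δt + ½aΔt²; chain segment to segment.
0–2 s: v starts -3 cm/s; Δx = -3·2 + ½·6·2² = 6 cm; v ends 9 cm/s.
2–6 s: v starts 9 cm/s; Δx = 9·4 + ½·-6·4² = -12 cm; v ends -15 cm/s.
6–9 s: v starts -15 cm/s; Δx = -15·3 + ½·-12·3² = -99 cm; v ends -51 cm/s.
x(9) = 0 + Σ Δx = -105 cm.

-105 cm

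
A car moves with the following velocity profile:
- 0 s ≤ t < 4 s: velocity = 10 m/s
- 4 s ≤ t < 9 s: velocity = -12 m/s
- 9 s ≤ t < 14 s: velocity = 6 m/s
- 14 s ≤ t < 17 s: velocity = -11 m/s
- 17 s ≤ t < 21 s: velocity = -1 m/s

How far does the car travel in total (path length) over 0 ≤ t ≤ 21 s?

Distance (not displacement) is the total path length: add the absolute areas under v-t.
0–4 s: |10| × 4 = 40 m
4–9 s: |-12| × 5 = 60 m
9–14 s: |6| × 5 = 30 m
14–17 s: |-11| × 3 = 33 m
17–21 s: |-1| × 4 = 4 m
Total distance = 167 m

167 m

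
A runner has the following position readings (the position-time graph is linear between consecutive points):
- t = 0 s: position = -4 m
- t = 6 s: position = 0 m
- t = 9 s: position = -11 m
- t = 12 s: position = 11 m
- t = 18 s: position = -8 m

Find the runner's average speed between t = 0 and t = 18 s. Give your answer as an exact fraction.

Average speed = (total path length)/(elapsed time); on a piecewise-linear x-t graph the path length is Σ|Δx|.
0–6 s: |Δx| = |0 − -4| = 4 m
6–9 s: |Δx| = |-11 − 0| = 11 m
9–12 s: |Δx| = |11 − -11| = 22 m
12–18 s: |Δx| = |-8 − 11| = 19 m
Total path = 56 m; average speed = 56/18 = 28/9 m/s.

28/9 m/s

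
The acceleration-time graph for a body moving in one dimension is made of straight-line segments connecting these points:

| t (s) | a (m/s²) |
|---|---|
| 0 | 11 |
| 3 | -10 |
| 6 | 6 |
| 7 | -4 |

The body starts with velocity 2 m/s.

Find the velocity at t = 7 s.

-1.5 m/s

Δv equals the area under the a-t graph; then v = v₀ + Δv.
0–3 s: ½(11 + -10)(3) = 1.5 m/s
3–6 s: ½(-10 + 6)(3) = -6 m/s
6–7 s: ½(6 + -4)(1) = 1 m/s
Δv = -3.5 m/s, so v(7) = 2 + (-3.5) = -1.5 m/s.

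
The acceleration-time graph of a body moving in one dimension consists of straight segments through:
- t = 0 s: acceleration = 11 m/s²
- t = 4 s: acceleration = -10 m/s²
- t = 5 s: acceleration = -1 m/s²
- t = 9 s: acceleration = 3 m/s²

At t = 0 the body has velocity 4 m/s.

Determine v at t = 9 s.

Δv equals the area under the a-t graph; then v = v₀ + Δv.
0–4 s: ½(11 + -10)(4) = 2 m/s
4–5 s: ½(-10 + -1)(1) = -5.5 m/s
5–9 s: ½(-1 + 3)(4) = 4 m/s
Δv = 0.5 m/s, so v(9) = 4 + (0.5) = 4.5 m/s.

4.5 m/s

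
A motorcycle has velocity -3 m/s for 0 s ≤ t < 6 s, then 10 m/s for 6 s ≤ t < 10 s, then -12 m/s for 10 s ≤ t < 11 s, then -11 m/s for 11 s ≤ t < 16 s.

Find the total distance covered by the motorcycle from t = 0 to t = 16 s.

Distance (not displacement) is the total path length: add the absolute areas under v-t.
0–6 s: |-3| × 6 = 18 m
6–10 s: |10| × 4 = 40 m
10–11 s: |-12| × 1 = 12 m
11–16 s: |-11| × 5 = 55 m
Total distance = 125 m

125 m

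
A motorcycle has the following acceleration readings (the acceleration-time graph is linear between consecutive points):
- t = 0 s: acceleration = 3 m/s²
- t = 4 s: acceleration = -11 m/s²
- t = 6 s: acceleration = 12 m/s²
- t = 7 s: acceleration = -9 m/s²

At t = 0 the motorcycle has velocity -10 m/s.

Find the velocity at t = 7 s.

Δv equals the area under the a-t graph; then v = v₀ + Δv.
0–4 s: ½(3 + -11)(4) = -16 m/s
4–6 s: ½(-11 + 12)(2) = 1 m/s
6–7 s: ½(12 + -9)(1) = 1.5 m/s
Δv = -13.5 m/s, so v(7) = -10 + (-13.5) = -23.5 m/s.

-23.5 m/s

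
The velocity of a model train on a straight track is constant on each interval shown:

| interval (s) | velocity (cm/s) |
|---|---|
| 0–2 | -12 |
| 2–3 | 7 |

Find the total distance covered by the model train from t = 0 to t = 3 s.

31 cm

Total distance travelled is ∫|v| dt — sum the magnitudes of each area piece.
0–2 s: |-12| × 2 = 24 cm
2–3 s: |7| × 1 = 7 cm
Total distance = 31 cm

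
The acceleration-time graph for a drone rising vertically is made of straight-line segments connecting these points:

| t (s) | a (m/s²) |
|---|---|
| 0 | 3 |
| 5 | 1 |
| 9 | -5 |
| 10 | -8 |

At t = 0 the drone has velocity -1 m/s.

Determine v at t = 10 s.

-5.5 m/s

Δv equals the area under the a-t graph; then v = v₀ + Δv.
0–5 s: ½(3 + 1)(5) = 10 m/s
5–9 s: ½(1 + -5)(4) = -8 m/s
9–10 s: ½(-5 + -8)(1) = -6.5 m/s
Δv = -4.5 m/s, so v(10) = -1 + (-4.5) = -5.5 m/s.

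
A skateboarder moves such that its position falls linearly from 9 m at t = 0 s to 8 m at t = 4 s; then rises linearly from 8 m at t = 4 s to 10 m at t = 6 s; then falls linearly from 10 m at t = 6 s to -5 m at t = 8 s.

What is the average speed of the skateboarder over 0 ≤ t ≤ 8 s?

Average speed = (total path length)/(elapsed time); on a piecewise-linear x-t graph the path length is Σ|Δx|.
0–4 s: |Δx| = |8 − 9| = 1 m
4–6 s: |Δx| = |10 − 8| = 2 m
6–8 s: |Δx| = |-5 − 10| = 15 m
Total path = 18 m; average speed = 18/8 = 2.25 m/s.

2.25 m/s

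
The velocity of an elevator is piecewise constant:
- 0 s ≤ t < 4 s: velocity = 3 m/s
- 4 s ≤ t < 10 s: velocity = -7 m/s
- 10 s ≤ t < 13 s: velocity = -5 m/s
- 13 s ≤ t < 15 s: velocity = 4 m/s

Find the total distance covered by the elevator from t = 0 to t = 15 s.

Distance (not displacement) is the total path length: add the absolute areas under v-t.
0–4 s: |3| × 4 = 12 m
4–10 s: |-7| × 6 = 42 m
10–13 s: |-5| × 3 = 15 m
13–15 s: |4| × 2 = 8 m
Total distance = 77 m

77 m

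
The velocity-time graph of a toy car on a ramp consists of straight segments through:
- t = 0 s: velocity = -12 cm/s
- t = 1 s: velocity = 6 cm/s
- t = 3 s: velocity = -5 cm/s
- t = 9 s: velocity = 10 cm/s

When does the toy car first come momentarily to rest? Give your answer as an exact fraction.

t = 2/3 s

v changes sign on 0–1 s (from -12 to 6); the graph is linear there, so v = 0 at t = 0 + (12)·(1 − 0)/(6 − -12) = 2/3 s.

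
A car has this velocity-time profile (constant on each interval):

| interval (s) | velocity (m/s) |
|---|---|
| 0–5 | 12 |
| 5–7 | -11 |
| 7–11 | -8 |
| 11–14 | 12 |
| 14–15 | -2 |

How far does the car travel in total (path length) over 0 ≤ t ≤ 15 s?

152 m

Distance (not displacement) is the total path length: add the absolute areas under v-t.
0–5 s: |12| × 5 = 60 m
5–7 s: |-11| × 2 = 22 m
7–11 s: |-8| × 4 = 32 m
11–14 s: |12| × 3 = 36 m
14–15 s: |-2| × 1 = 2 m
Total distance = 152 m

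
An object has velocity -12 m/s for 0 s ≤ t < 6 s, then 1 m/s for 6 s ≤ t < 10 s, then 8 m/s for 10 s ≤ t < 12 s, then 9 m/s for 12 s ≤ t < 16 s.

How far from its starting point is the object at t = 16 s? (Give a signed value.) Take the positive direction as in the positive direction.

Net displacement equals the area under the velocity-time graph (areas below the axis count negative).
0–6 s: -12 × 6 = -72 m
6–10 s: 1 × 4 = 4 m
10–12 s: 8 × 2 = 16 m
12–16 s: 9 × 4 = 36 m
Net displacement = -16 m

-16 m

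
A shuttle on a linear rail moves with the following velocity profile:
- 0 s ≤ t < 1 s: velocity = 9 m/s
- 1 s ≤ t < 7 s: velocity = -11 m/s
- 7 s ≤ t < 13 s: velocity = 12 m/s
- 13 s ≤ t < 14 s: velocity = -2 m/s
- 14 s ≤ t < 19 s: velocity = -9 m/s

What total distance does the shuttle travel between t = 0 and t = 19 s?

194 m

Total distance travelled is ∫|v| dt — sum the magnitudes of each area piece.
0–1 s: |9| × 1 = 9 m
1–7 s: |-11| × 6 = 66 m
7–13 s: |12| × 6 = 72 m
13–14 s: |-2| × 1 = 2 m
14–19 s: |-9| × 5 = 45 m
Total distance = 194 m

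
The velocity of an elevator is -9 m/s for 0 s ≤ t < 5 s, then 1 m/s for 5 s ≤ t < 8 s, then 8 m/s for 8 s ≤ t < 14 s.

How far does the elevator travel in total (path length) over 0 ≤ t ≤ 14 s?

Distance (not displacement) is the total path length: add the absolute areas under v-t.
0–5 s: |-9| × 5 = 45 m
5–8 s: |1| × 3 = 3 m
8–14 s: |8| × 6 = 48 m
Total distance = 96 m

96 m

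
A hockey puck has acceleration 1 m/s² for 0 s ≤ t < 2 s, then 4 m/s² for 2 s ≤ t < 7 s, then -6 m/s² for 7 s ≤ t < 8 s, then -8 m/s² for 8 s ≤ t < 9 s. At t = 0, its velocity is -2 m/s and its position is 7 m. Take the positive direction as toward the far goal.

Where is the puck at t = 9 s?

On each constant-a segment, Δv = aΔt and Δx = v₀Δt + ½aΔt²; chain segment to segment.
0–2 s: v starts -2 m/s; Δx = -2·2 + ½·1·2² = -2 m; v ends 0 m/s.
2–7 s: v starts 0 m/s; Δx = 0·5 + ½·4·5² = 50 m; v ends 20 m/s.
7–8 s: v starts 20 m/s; Δx = 20·1 + ½·-6·1² = 17 m; v ends 14 m/s.
8–9 s: v starts 14 m/s; Δx = 14·1 + ½·-8·1² = 10 m; v ends 6 m/s.
x(9) = 7 + Σ Δx = 82 m.

82 m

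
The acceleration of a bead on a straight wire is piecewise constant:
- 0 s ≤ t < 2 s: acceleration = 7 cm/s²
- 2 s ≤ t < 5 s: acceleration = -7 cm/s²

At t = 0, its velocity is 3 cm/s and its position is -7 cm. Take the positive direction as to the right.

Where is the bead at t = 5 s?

32.5 cm

On each constant-a segment, Δv = aΔt and Δx = v₀Δt + ½aΔt²; chain segment to segment.
0–2 s: v starts 3 cm/s; Δx = 3·2 + ½·7·2² = 20 cm; v ends 17 cm/s.
2–5 s: v starts 17 cm/s; Δx = 17·3 + ½·-7·3² = 19.5 cm; v ends -4 cm/s.
x(5) = -7 + Σ Δx = 32.5 cm.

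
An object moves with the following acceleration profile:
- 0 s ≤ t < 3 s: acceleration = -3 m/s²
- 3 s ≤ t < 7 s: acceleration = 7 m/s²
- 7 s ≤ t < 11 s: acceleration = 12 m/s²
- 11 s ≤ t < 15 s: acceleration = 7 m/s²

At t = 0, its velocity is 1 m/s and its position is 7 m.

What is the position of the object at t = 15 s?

524.5 m

On each constant-a segment, Δv = aΔt and Δx = v₀Δt + ½aΔt²; chain segment to segment.
0–3 s: v starts 1 m/s; Δx = 1·3 + ½·-3·3² = -10.5 m; v ends -8 m/s.
3–7 s: v starts -8 m/s; Δx = -8·4 + ½·7·4² = 24 m; v ends 20 m/s.
7–11 s: v starts 20 m/s; Δx = 20·4 + ½·12·4² = 176 m; v ends 68 m/s.
11–15 s: v starts 68 m/s; Δx = 68·4 + ½·7·4² = 328 m; v ends 96 m/s.
x(15) = 7 + Σ Δx = 524.5 m.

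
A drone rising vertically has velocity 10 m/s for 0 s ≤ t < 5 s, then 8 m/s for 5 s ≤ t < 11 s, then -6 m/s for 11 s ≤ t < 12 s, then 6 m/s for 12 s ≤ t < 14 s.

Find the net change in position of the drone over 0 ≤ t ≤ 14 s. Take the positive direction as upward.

Net displacement equals the area under the velocity-time graph (areas below the axis count negative).
0–5 s: 10 × 5 = 50 m
5–11 s: 8 × 6 = 48 m
11–12 s: -6 × 1 = -6 m
12–14 s: 6 × 2 = 12 m
Net displacement = 104 m

104 m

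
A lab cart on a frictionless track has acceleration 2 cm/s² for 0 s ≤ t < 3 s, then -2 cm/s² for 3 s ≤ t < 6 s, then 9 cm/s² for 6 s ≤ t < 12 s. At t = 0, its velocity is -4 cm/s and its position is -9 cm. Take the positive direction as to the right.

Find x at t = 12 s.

123 cm

On each constant-a segment, Δv = aΔt and Δx = v₀Δt + ½aΔt²; chain segment to segment.
0–3 s: v starts -4 cm/s; Δx = -4·3 + ½·2·3² = -3 cm; v ends 2 cm/s.
3–6 s: v starts 2 cm/s; Δx = 2·3 + ½·-2·3² = -3 cm; v ends -4 cm/s.
6–12 s: v starts -4 cm/s; Δx = -4·6 + ½·9·6² = 138 cm; v ends 50 cm/s.
x(12) = -9 + Σ Δx = 123 cm.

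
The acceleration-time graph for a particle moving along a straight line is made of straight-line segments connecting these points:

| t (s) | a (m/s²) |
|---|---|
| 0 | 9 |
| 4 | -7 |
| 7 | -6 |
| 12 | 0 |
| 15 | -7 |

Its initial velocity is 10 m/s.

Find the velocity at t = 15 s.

Δv equals the area under the a-t graph; then v = v₀ + Δv.
0–4 s: ½(9 + -7)(4) = 4 m/s
4–7 s: ½(-7 + -6)(3) = -19.5 m/s
7–12 s: ½(-6 + 0)(5) = -15 m/s
12–15 s: ½(0 + -7)(3) = -10.5 m/s
Δv = -41 m/s, so v(15) = 10 + (-41) = -31 m/s.

-31 m/s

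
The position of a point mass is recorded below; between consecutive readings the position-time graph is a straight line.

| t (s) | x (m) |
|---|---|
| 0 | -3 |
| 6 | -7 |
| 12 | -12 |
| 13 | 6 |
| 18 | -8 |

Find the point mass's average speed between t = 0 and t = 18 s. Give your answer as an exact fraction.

41/18 m/s

Average speed = (total path length)/(elapsed time); on a piecewise-linear x-t graph the path length is Σ|Δx|.
0–6 s: |Δx| = |-7 − -3| = 4 m
6–12 s: |Δx| = |-12 − -7| = 5 m
12–13 s: |Δx| = |6 − -12| = 18 m
13–18 s: |Δx| = |-8 − 6| = 14 m
Total path = 41 m; average speed = 41/18 = 41/18 m/s.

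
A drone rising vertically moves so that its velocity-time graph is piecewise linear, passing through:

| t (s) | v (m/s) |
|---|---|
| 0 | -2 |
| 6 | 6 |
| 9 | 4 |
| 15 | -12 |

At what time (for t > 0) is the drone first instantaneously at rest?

v changes sign on 0–6 s (from -2 to 6); the graph is linear there, so v = 0 at t = 0 + (2)·(6 − 0)/(6 − -2) = 1.5 s.

t = 1.5 s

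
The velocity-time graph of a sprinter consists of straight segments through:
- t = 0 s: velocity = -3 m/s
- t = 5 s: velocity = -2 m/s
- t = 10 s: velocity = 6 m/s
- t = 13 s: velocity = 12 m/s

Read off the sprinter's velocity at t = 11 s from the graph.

On 10–13 s the graph is linear from 6 to 12 m/s: v(11) = 6 + (12 − 6)·(11 − 10)/(13 − 10) = 8 m/s.

8 m/s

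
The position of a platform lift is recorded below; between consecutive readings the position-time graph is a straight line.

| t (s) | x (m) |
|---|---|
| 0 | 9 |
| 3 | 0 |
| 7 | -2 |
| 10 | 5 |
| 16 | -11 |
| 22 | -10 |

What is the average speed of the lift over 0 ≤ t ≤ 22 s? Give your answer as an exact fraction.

35/22 m/s

Average speed = (total path length)/(elapsed time); on a piecewise-linear x-t graph the path length is Σ|Δx|.
0–3 s: |Δx| = |0 − 9| = 9 m
3–7 s: |Δx| = |-2 − 0| = 2 m
7–10 s: |Δx| = |5 − -2| = 7 m
10–16 s: |Δx| = |-11 − 5| = 16 m
16–22 s: |Δx| = |-10 − -11| = 1 m
Total path = 35 m; average speed = 35/22 = 35/22 m/s.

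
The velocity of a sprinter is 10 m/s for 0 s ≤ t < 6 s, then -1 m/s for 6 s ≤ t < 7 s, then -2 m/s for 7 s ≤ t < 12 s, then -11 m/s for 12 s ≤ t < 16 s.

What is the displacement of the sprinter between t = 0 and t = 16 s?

Net displacement equals the area under the velocity-time graph (areas below the axis count negative).
0–6 s: 10 × 6 = 60 m
6–7 s: -1 × 1 = -1 m
7–12 s: -2 × 5 = -10 m
12–16 s: -11 × 4 = -44 m
Net displacement = 5 m

5 m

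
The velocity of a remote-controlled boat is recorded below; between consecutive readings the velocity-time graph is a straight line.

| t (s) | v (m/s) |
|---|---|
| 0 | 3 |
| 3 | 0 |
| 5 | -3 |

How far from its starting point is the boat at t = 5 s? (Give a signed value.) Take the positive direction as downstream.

Displacement is the signed area under the v-t curve.
0–3 s: ½(3 + 0)(3) = 4.5 m
3–5 s: ½(0 + -3)(2) = -3 m
Net displacement = 1.5 m

1.5 m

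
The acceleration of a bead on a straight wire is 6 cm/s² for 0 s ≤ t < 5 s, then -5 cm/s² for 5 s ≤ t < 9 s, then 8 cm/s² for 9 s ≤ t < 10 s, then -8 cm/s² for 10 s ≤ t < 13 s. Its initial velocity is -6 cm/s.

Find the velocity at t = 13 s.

-12 cm/s

Δv equals the area under the a-t graph; then v = v₀ + Δv.
0–5 s: 6 × 5 = 30 cm/s
5–9 s: -5 × 4 = -20 cm/s
9–10 s: 8 × 1 = 8 cm/s
10–13 s: -8 × 3 = -24 cm/s
Δv = -6 cm/s, so v(13) = -6 + (-6) = -12 cm/s.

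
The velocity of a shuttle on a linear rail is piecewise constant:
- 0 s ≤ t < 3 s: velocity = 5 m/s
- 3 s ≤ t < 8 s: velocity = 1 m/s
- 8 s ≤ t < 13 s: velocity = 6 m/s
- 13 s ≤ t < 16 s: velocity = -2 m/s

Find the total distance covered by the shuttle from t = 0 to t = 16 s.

56 m

Distance (not displacement) is the total path length: add the absolute areas under v-t.
0–3 s: |5| × 3 = 15 m
3–8 s: |1| × 5 = 5 m
8–13 s: |6| × 5 = 30 m
13–16 s: |-2| × 3 = 6 m
Total distance = 56 m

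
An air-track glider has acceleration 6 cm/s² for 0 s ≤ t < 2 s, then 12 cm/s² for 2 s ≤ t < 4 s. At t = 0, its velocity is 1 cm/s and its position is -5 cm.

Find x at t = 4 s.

59 cm

On each constant-a segment, Δv = aΔt and Δx = v₀Δt + ½aΔt²; chain segment to segment.
0–2 s: v starts 1 cm/s; Δx = 1·2 + ½·6·2² = 14 cm; v ends 13 cm/s.
2–4 s: v starts 13 cm/s; Δx = 13·2 + ½·12·2² = 50 cm; v ends 37 cm/s.
x(4) = -5 + Σ Δx = 59 cm.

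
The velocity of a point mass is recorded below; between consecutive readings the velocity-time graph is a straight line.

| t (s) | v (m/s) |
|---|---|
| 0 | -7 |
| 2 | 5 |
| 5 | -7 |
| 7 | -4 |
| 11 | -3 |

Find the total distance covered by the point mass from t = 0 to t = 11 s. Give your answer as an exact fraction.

Distance (not displacement) is the total path length: add the absolute areas under v-t.
0–2 s: v = 0 at t = 7/6 s; triangle areas 49/12 + 25/12 = 37/6 m
2–5 s: v = 0 at t = 3.25 s; triangle areas 3.125 + 6.125 = 9.25 m
5–7 s: |½(-7 + -4)(2)| = 11 m
7–11 s: |½(-4 + -3)(4)| = 14 m
Total distance = 485/12 m

485/12 m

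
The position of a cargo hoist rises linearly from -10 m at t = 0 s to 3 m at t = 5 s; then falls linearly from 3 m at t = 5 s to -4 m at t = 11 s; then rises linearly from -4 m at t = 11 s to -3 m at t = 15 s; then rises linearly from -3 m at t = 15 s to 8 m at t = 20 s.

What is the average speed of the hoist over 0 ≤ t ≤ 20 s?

Average speed = (total path length)/(elapsed time); on a piecewise-linear x-t graph the path length is Σ|Δx|.
0–5 s: |Δx| = |3 − -10| = 13 m
5–11 s: |Δx| = |-4 − 3| = 7 m
11–15 s: |Δx| = |-3 − -4| = 1 m
15–20 s: |Δx| = |8 − -3| = 11 m
Total path = 32 m; average speed = 32/20 = 1.6 m/s.

1.6 m/s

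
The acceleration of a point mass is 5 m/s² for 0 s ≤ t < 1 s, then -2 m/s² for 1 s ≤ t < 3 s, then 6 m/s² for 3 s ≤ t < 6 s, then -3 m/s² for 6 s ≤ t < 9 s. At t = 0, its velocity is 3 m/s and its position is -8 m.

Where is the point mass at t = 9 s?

On each constant-a segment, Δv = aΔt and Δx = v₀Δt + ½aΔt²; chain segment to segment.
0–1 s: v starts 3 m/s; Δx = 3·1 + ½·5·1² = 5.5 m; v ends 8 m/s.
1–3 s: v starts 8 m/s; Δx = 8·2 + ½·-2·2² = 12 m; v ends 4 m/s.
3–6 s: v starts 4 m/s; Δx = 4·3 + ½·6·3² = 39 m; v ends 22 m/s.
6–9 s: v starts 22 m/s; Δx = 22·3 + ½·-3·3² = 52.5 m; v ends 13 m/s.
x(9) = -8 + Σ Δx = 101 m.

101 m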